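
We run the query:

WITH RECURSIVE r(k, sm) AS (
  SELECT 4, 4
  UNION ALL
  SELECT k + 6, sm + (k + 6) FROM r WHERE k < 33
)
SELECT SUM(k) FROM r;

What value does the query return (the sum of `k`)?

114

Base: k=4, sm=4.
Iteration 1: 4 < 33 holds -> k = 4 + 6 = 10, sm = 4 + 10 = 14.
Iteration 2: 10 < 33 holds -> k = 10 + 6 = 16, sm = 14 + 16 = 30.
Iteration 3: 16 < 33 holds -> k = 16 + 6 = 22, sm = 30 + 22 = 52.
Iteration 4: 22 < 33 holds -> k = 22 + 6 = 28, sm = 52 + 28 = 80.
Iteration 5: 28 < 33 holds -> k = 28 + 6 = 34, sm = 80 + 34 = 114.
Iteration 6: 34 < 33 fails; recursion stops.
SUM(k) = 4 + 10 + 16 + 22 + 28 + 34 = 114.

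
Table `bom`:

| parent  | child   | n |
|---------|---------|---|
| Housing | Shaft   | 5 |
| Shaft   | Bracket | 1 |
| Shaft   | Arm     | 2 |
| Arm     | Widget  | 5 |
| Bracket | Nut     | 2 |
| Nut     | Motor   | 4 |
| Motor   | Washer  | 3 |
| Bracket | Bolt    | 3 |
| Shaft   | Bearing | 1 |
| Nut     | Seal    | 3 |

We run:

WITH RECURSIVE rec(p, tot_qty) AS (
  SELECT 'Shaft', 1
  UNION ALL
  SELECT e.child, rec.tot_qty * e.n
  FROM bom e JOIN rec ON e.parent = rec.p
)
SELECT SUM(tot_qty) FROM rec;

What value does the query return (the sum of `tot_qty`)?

Base: (Shaft, tot_qty=1).
Iteration 1: components of {Shaft} -> Arm = 1*2 = 2, Bearing = 1*1 = 1, Bracket = 1*1 = 1.
Iteration 2: components of {Arm,Bearing,Bracket} -> Bolt = 1*3 = 3, Nut = 1*2 = 2, Widget = 2*5 = 10.
Iteration 3: components of {Bolt,Nut,Widget} -> Motor = 2*4 = 8, Seal = 2*3 = 6.
Iteration 4: components of {Motor,Seal} -> Washer = 8*3 = 24.
Iteration 5: no further components; recursion stops.
SUM(tot_qty) = 1 + 1 + 2 + 1 + 2 + 3 + 10 + 8 + 6 + 24 = 58.

58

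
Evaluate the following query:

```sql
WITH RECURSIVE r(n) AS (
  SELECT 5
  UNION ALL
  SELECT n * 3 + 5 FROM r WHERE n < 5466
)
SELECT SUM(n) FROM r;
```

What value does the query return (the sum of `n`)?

24580

Base: n=5.
Iteration 1: 5 < 5466 holds -> n = 5 * 3 + 5 = 20.
Iteration 2: 20 < 5466 holds -> n = 20 * 3 + 5 = 65.
Iteration 3: 65 < 5466 holds -> n = 65 * 3 + 5 = 200.
Iteration 4: 200 < 5466 holds -> n = 200 * 3 + 5 = 605.
Iteration 5: 605 < 5466 holds -> n = 605 * 3 + 5 = 1820.
Iteration 6: 1820 < 5466 holds -> n = 1820 * 3 + 5 = 5465.
Iteration 7: 5465 < 5466 holds -> n = 5465 * 3 + 5 = 16400.
Iteration 8: 16400 < 5466 fails; recursion stops.
SUM(n) = 5 + 20 + 65 + 200 + 605 + 1820 + 5465 + 16400 = 24580.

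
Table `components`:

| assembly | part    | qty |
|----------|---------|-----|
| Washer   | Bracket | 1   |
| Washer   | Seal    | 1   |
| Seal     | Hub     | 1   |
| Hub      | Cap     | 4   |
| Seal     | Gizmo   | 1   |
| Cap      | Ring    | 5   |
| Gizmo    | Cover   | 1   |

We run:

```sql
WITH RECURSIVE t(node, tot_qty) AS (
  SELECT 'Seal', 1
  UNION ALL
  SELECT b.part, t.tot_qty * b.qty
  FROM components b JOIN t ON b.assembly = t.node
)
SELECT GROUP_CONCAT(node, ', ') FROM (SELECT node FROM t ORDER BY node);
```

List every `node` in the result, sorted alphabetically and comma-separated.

Base: (Seal, tot_qty=1).
Iteration 1: components of {Seal} -> Gizmo = 1*1 = 1, Hub = 1*1 = 1.
Iteration 2: components of {Gizmo,Hub} -> Cap = 1*4 = 4, Cover = 1*1 = 1.
Iteration 3: components of {Cap,Cover} -> Ring = 4*5 = 20.
Iteration 4: no further components; recursion stops.

Cap, Cover, Gizmo, Hub, Ring, Seal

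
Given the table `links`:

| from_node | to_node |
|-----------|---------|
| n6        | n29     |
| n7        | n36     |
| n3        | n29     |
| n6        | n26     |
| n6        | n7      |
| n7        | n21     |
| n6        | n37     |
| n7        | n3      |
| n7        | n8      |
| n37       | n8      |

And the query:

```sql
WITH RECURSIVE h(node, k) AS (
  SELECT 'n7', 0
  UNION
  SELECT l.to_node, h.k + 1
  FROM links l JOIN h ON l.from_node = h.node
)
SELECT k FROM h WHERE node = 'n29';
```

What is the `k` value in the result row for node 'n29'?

Base: (n7, k=0).
Iteration 1: edges from {n7} -> (n21, k=1), (n3, k=1), (n36, k=1), (n8, k=1).
Iteration 2: edges from {n21,n3,n36,n8} -> (n29, k=2).
Iteration 3: no outgoing edges from {n29}; recursion stops.

2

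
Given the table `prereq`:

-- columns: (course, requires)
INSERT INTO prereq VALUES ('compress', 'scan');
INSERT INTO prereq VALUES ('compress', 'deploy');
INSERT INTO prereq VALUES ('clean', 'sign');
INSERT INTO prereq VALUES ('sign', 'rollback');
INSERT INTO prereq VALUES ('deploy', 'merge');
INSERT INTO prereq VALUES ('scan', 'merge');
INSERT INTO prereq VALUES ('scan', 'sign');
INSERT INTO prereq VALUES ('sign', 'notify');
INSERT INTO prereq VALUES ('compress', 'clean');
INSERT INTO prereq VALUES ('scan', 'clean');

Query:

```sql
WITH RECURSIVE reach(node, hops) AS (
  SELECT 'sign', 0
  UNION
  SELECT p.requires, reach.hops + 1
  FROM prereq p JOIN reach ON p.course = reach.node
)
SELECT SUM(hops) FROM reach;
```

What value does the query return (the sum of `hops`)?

Base: (sign, hops=0).
Iteration 1: edges from {sign} -> (notify, hops=1), (rollback, hops=1).
Iteration 2: no outgoing edges from {notify,rollback}; recursion stops.
SUM(hops) = 0 + 1 + 1 = 2.

2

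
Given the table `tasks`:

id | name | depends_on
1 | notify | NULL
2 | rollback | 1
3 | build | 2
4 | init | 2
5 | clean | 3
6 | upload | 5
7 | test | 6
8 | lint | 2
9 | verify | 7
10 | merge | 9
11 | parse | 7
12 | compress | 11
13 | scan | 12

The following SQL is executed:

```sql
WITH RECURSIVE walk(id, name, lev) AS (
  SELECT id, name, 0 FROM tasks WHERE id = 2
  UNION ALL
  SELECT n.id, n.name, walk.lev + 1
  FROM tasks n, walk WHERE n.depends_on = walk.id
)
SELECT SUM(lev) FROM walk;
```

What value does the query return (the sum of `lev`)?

41

Base: id=2 (rollback) at lev 0.
Iteration 1: rows with depends_on in {2} -> build (id 3, lev 1), init (id 4, lev 1), lint (id 8, lev 1).
Iteration 2: rows with depends_on in {3,4,8} -> clean (id 5, lev 2).
Iteration 3: rows with depends_on in {5} -> upload (id 6, lev 3).
Iteration 4: rows with depends_on in {6} -> test (id 7, lev 4).
Iteration 5: rows with depends_on in {7} -> verify (id 9, lev 5), parse (id 11, lev 5).
Iteration 6: rows with depends_on in {9,11} -> merge (id 10, lev 6), compress (id 12, lev 6).
Iteration 7: rows with depends_on in {10,12} -> scan (id 13, lev 7).
Iteration 8: no rows with depends_on in {13}; recursion stops.
SUM(lev) = 0 + 1 + 1 + 1 + 2 + 3 + 4 + 5 + 5 + 6 + 6 + 7 = 41.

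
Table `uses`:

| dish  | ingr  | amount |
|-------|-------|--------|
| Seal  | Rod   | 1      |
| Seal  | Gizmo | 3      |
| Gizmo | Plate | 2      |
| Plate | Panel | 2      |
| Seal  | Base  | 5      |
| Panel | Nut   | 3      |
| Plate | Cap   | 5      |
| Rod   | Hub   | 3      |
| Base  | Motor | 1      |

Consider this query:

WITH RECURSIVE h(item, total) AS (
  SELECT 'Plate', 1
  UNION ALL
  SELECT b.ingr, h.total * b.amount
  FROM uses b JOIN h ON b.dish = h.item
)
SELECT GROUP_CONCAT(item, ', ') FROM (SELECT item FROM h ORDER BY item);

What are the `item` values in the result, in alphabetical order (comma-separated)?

Cap, Nut, Panel, Plate

Base: (Plate, total=1).
Iteration 1: components of {Plate} -> Cap = 1*5 = 5, Panel = 1*2 = 2.
Iteration 2: components of {Cap,Panel} -> Nut = 2*3 = 6.
Iteration 3: no further components; recursion stops.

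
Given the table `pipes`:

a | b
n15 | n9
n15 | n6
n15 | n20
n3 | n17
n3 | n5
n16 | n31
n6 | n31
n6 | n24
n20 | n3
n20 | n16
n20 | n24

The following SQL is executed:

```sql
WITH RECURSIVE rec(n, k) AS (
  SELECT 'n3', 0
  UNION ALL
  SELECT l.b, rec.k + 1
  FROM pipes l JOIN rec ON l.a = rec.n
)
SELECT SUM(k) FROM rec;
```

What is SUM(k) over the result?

Base: (n3, k=0).
Iteration 1: edges from {n3} -> (n17, k=1), (n5, k=1).
Iteration 2: no outgoing edges from {n17,n5}; recursion stops.
SUM(k) = 0 + 1 + 1 = 2.

2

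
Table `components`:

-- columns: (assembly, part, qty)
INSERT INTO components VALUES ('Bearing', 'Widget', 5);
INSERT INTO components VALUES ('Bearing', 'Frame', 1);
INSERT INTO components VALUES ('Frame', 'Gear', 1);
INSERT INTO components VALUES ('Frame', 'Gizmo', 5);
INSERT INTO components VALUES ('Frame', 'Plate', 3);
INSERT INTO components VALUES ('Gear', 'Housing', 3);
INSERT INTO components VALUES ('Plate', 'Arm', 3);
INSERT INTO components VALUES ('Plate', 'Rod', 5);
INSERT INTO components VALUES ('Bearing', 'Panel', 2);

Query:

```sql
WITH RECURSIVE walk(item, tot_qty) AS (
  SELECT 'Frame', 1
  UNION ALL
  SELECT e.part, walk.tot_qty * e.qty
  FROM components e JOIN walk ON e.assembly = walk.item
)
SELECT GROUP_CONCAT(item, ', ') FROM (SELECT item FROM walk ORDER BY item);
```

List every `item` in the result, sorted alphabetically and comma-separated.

Arm, Frame, Gear, Gizmo, Housing, Plate, Rod

Base: (Frame, tot_qty=1).
Iteration 1: components of {Frame} -> Gear = 1*1 = 1, Gizmo = 1*5 = 5, Plate = 1*3 = 3.
Iteration 2: components of {Gear,Gizmo,Plate} -> Arm = 3*3 = 9, Housing = 1*3 = 3, Rod = 3*5 = 15.
Iteration 3: no further components; recursion stops.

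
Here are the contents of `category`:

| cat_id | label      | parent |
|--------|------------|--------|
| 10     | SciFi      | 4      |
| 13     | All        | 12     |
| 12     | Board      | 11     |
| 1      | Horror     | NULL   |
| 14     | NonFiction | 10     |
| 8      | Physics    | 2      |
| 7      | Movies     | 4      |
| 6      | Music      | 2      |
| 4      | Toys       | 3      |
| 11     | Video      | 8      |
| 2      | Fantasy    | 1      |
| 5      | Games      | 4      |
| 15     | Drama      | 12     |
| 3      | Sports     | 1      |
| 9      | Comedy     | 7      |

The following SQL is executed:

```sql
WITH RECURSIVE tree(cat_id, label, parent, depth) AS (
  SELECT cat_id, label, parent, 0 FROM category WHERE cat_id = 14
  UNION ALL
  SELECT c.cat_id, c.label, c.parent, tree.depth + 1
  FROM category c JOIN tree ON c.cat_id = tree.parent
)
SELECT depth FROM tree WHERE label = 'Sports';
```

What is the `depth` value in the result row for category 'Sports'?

Base: cat_id=14 (NonFiction), parent=10, depth 0.
Iteration 1: join on cat_id=10 -> SciFi (id 10, parent=4, depth 1).
Iteration 2: join on cat_id=4 -> Toys (id 4, parent=3, depth 2).
Iteration 3: join on cat_id=3 -> Sports (id 3, parent=1, depth 3).
Iteration 4: join on cat_id=1 -> Horror (id 1, parent=NULL, depth 4).
Iteration 5: parent is NULL; no match; recursion stops.

3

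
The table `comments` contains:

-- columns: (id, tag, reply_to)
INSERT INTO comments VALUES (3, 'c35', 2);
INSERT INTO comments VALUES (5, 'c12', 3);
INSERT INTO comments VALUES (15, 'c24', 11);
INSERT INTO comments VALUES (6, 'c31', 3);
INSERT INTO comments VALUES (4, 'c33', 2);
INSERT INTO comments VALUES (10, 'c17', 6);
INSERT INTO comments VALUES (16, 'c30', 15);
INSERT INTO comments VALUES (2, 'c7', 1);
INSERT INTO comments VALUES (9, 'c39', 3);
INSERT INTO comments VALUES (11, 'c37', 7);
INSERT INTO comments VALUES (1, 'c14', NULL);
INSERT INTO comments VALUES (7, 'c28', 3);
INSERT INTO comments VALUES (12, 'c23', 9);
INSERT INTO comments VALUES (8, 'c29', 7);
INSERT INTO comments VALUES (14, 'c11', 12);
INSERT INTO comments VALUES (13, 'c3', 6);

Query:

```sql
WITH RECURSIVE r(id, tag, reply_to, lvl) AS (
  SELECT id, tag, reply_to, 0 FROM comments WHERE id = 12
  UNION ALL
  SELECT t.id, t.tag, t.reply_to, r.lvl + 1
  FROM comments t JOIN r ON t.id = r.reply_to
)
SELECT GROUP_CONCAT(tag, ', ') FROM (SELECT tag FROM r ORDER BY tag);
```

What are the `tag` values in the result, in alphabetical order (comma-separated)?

Base: id=12 (c23), reply_to=9, lvl 0.
Iteration 1: join on id=9 -> c39 (id 9, reply_to=3, lvl 1).
Iteration 2: join on id=3 -> c35 (id 3, reply_to=2, lvl 2).
Iteration 3: join on id=2 -> c7 (id 2, reply_to=1, lvl 3).
Iteration 4: join on id=1 -> c14 (id 1, reply_to=NULL, lvl 4).
Iteration 5: reply_to is NULL; no match; recursion stops.

c14, c23, c35, c39, c7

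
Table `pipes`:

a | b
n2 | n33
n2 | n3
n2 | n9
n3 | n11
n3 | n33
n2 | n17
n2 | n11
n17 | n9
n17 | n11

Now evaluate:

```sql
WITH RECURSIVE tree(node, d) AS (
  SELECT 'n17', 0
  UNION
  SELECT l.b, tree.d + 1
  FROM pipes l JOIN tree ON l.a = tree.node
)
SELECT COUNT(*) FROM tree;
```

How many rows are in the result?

3

Base: (n17, d=0).
Iteration 1: edges from {n17} -> (n11, d=1), (n9, d=1).
Iteration 2: no outgoing edges from {n11,n9}; recursion stops.
Total rows emitted: 3.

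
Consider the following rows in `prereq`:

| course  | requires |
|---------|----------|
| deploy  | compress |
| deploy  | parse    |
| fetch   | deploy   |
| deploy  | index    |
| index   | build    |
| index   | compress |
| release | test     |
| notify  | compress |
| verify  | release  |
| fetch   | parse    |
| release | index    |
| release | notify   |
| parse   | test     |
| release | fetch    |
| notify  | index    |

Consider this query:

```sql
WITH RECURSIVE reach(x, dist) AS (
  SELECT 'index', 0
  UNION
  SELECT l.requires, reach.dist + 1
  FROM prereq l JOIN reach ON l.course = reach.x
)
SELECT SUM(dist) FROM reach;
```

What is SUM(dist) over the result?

2

Base: (index, dist=0).
Iteration 1: edges from {index} -> (build, dist=1), (compress, dist=1).
Iteration 2: no outgoing edges from {build,compress}; recursion stops.
SUM(dist) = 0 + 1 + 1 = 2.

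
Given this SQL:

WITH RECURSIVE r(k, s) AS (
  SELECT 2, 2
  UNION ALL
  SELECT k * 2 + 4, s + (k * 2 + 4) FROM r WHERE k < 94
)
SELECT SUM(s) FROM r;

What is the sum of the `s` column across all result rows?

Base: k=2, s=2.
Iteration 1: 2 < 94 holds -> k = 2 * 2 + 4 = 8, s = 2 + 8 = 10.
Iteration 2: 8 < 94 holds -> k = 8 * 2 + 4 = 20, s = 10 + 20 = 30.
Iteration 3: 20 < 94 holds -> k = 20 * 2 + 4 = 44, s = 30 + 44 = 74.
Iteration 4: 44 < 94 holds -> k = 44 * 2 + 4 = 92, s = 74 + 92 = 166.
Iteration 5: 92 < 94 holds -> k = 92 * 2 + 4 = 188, s = 166 + 188 = 354.
Iteration 6: 188 < 94 fails; recursion stops.
SUM(s) = 2 + 10 + 30 + 74 + 166 + 354 = 636.

636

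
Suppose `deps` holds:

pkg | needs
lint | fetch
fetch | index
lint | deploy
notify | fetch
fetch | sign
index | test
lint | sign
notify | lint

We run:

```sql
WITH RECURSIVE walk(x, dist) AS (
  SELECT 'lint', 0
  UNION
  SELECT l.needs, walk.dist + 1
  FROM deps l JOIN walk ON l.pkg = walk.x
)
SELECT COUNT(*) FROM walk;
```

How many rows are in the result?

Base: (lint, dist=0).
Iteration 1: edges from {lint} -> (deploy, dist=1), (fetch, dist=1), (sign, dist=1).
Iteration 2: edges from {deploy,fetch,sign} -> (index, dist=2), (sign, dist=2).
Iteration 3: edges from {index,sign} -> (test, dist=3).
Iteration 4: no outgoing edges from {test}; recursion stops.
Total rows emitted: 7.

7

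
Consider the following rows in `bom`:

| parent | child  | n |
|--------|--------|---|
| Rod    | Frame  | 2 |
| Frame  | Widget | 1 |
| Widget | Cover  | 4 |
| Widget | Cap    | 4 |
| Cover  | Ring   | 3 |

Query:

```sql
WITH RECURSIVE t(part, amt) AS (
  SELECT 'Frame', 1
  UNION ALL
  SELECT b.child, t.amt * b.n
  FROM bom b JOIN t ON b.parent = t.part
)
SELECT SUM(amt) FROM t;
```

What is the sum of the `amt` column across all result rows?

Base: (Frame, amt=1).
Iteration 1: components of {Frame} -> Widget = 1*1 = 1.
Iteration 2: components of {Widget} -> Cap = 1*4 = 4, Cover = 1*4 = 4.
Iteration 3: components of {Cap,Cover} -> Ring = 4*3 = 12.
Iteration 4: no further components; recursion stops.
SUM(amt) = 1 + 1 + 4 + 4 + 12 = 22.

22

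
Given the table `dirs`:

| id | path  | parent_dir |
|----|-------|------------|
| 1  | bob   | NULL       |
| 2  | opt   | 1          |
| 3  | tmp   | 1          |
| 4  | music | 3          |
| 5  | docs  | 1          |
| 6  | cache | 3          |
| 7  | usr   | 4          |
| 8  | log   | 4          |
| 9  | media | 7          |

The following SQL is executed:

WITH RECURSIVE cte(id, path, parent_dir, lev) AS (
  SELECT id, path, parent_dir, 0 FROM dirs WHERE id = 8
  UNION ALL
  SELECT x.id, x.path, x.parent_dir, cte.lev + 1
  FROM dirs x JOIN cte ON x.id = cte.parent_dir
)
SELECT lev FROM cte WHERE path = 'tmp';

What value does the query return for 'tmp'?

2

Base: id=8 (log), parent_dir=4, lev 0.
Iteration 1: join on id=4 -> music (id 4, parent_dir=3, lev 1).
Iteration 2: join on id=3 -> tmp (id 3, parent_dir=1, lev 2).
Iteration 3: join on id=1 -> bob (id 1, parent_dir=NULL, lev 3).
Iteration 4: parent_dir is NULL; no match; recursion stops.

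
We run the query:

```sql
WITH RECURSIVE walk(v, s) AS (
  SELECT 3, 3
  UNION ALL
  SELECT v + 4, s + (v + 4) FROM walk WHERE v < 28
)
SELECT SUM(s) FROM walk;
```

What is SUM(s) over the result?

444

Base: v=3, s=3.
Iteration 1: 3 < 28 holds -> v = 3 + 4 = 7, s = 3 + 7 = 10.
Iteration 2: 7 < 28 holds -> v = 7 + 4 = 11, s = 10 + 11 = 21.
Iteration 3: 11 < 28 holds -> v = 11 + 4 = 15, s = 21 + 15 = 36.
Iteration 4: 15 < 28 holds -> v = 15 + 4 = 19, s = 36 + 19 = 55.
Iteration 5: 19 < 28 holds -> v = 19 + 4 = 23, s = 55 + 23 = 78.
Iteration 6: 23 < 28 holds -> v = 23 + 4 = 27, s = 78 + 27 = 105.
Iteration 7: 27 < 28 holds -> v = 27 + 4 = 31, s = 105 + 31 = 136.
Iteration 8: 31 < 28 fails; recursion stops.
SUM(s) = 3 + 10 + 21 + 36 + 55 + 78 + 105 + 136 = 444.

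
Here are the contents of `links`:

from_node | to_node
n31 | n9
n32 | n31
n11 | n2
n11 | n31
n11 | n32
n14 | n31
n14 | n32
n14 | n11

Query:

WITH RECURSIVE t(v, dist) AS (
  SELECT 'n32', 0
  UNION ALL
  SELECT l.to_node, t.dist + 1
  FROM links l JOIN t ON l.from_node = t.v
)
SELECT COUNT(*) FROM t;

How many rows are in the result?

3

Base: (n32, dist=0).
Iteration 1: edges from {n32} -> (n31, dist=1).
Iteration 2: edges from {n31} -> (n9, dist=2).
Iteration 3: no outgoing edges from {n9}; recursion stops.
Total rows emitted: 3.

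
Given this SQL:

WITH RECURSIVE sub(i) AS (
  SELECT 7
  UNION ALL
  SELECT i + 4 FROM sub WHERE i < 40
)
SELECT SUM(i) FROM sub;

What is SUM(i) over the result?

Base: i=7.
Iteration 1: 7 < 40 holds -> i = 7 + 4 = 11.
Iteration 2: 11 < 40 holds -> i = 11 + 4 = 15.
Iteration 3: 15 < 40 holds -> i = 15 + 4 = 19.
Iteration 4: 19 < 40 holds -> i = 19 + 4 = 23.
Iteration 5: 23 < 40 holds -> i = 23 + 4 = 27.
Iteration 6: 27 < 40 holds -> i = 27 + 4 = 31.
Iteration 7: 31 < 40 holds -> i = 31 + 4 = 35.
Iteration 8: 35 < 40 holds -> i = 35 + 4 = 39.
Iteration 9: 39 < 40 holds -> i = 39 + 4 = 43.
Iteration 10: 43 < 40 fails; recursion stops.
SUM(i) = 7 + 11 + 15 + 19 + 23 + 27 + 31 + 35 + 39 + 43 = 250.

250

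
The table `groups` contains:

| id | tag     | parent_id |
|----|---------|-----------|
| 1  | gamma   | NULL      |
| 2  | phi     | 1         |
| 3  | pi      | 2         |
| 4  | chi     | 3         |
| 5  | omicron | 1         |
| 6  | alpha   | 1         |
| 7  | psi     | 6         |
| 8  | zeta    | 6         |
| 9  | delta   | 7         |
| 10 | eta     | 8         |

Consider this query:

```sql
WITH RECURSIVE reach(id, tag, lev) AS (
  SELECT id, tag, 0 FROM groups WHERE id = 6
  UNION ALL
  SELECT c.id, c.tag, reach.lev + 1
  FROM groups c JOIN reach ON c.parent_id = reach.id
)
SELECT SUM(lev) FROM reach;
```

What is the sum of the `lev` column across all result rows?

Base: id=6 (alpha) at lev 0.
Iteration 1: rows with parent_id in {6} -> psi (id 7, lev 1), zeta (id 8, lev 1).
Iteration 2: rows with parent_id in {7,8} -> delta (id 9, lev 2), eta (id 10, lev 2).
Iteration 3: no rows with parent_id in {9,10}; recursion stops.
SUM(lev) = 0 + 1 + 1 + 2 + 2 = 6.

6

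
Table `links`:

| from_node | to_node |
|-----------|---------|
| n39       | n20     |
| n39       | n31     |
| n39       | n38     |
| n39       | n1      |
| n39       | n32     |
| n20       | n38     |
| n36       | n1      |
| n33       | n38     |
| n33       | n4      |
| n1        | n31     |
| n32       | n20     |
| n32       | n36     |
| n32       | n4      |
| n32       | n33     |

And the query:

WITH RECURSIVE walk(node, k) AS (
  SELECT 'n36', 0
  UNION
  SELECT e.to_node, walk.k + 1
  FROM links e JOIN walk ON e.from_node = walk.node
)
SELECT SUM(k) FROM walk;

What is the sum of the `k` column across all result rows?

3

Base: (n36, k=0).
Iteration 1: edges from {n36} -> (n1, k=1).
Iteration 2: edges from {n1} -> (n31, k=2).
Iteration 3: no outgoing edges from {n31}; recursion stops.
SUM(k) = 0 + 1 + 2 = 3.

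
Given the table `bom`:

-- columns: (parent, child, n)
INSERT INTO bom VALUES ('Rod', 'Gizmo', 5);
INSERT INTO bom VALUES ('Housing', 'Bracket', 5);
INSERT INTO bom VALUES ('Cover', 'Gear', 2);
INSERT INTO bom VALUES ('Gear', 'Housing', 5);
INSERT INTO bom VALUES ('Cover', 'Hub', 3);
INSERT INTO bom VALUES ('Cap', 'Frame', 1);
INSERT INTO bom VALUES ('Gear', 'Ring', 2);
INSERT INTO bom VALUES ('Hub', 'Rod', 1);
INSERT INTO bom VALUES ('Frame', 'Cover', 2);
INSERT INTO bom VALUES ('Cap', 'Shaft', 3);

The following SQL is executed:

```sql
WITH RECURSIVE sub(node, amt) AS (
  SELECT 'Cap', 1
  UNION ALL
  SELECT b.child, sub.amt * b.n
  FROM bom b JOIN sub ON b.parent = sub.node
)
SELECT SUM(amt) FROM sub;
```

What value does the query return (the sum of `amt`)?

Base: (Cap, amt=1).
Iteration 1: components of {Cap} -> Frame = 1*1 = 1, Shaft = 1*3 = 3.
Iteration 2: components of {Frame,Shaft} -> Cover = 1*2 = 2.
Iteration 3: components of {Cover} -> Gear = 2*2 = 4, Hub = 2*3 = 6.
Iteration 4: components of {Gear,Hub} -> Housing = 4*5 = 20, Ring = 4*2 = 8, Rod = 6*1 = 6.
Iteration 5: components of {Housing,Ring,Rod} -> Bracket = 20*5 = 100, Gizmo = 6*5 = 30.
Iteration 6: no further components; recursion stops.
SUM(amt) = 1 + 1 + 3 + 2 + 4 + 6 + 20 + 8 + 6 + 100 + 30 = 181.

181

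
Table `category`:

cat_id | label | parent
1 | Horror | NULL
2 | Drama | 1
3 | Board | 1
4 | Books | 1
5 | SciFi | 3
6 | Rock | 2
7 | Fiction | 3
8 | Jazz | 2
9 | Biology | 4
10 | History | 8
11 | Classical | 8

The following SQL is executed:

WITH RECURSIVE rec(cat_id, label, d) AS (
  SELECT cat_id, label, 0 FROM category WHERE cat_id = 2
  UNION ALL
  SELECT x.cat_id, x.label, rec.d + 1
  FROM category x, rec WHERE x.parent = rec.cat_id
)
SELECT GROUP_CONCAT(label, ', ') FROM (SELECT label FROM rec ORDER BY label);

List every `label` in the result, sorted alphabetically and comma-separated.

Base: cat_id=2 (Drama) at d 0.
Iteration 1: rows with parent in {2} -> Rock (id 6, d 1), Jazz (id 8, d 1).
Iteration 2: rows with parent in {6,8} -> History (id 10, d 2), Classical (id 11, d 2).
Iteration 3: no rows with parent in {10,11}; recursion stops.

Classical, Drama, History, Jazz, Rock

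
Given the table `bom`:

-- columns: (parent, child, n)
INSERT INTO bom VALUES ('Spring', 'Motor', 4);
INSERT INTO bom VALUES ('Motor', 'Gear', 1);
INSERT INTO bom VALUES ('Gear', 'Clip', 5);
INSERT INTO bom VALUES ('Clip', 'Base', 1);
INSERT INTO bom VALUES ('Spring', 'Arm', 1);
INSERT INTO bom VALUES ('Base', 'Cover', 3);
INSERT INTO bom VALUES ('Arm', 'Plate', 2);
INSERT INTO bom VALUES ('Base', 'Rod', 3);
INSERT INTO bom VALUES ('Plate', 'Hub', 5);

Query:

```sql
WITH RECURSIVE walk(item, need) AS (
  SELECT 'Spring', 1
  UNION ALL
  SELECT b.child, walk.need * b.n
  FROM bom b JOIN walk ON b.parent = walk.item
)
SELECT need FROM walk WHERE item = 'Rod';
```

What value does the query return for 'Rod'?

Base: (Spring, need=1).
Iteration 1: components of {Spring} -> Arm = 1*1 = 1, Motor = 1*4 = 4.
Iteration 2: components of {Arm,Motor} -> Gear = 4*1 = 4, Plate = 1*2 = 2.
Iteration 3: components of {Gear,Plate} -> Clip = 4*5 = 20, Hub = 2*5 = 10.
Iteration 4: components of {Clip,Hub} -> Base = 20*1 = 20.
Iteration 5: components of {Base} -> Cover = 20*3 = 60, Rod = 20*3 = 60.
Iteration 6: no further components; recursion stops.

60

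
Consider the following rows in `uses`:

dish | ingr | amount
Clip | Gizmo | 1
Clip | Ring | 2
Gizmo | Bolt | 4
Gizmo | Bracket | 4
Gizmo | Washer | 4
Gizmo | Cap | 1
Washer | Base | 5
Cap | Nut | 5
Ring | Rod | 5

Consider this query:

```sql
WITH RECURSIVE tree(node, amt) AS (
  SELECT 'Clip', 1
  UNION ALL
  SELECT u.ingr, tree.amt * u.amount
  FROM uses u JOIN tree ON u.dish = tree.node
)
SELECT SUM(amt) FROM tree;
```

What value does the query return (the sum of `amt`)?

52

Base: (Clip, amt=1).
Iteration 1: components of {Clip} -> Gizmo = 1*1 = 1, Ring = 1*2 = 2.
Iteration 2: components of {Gizmo,Ring} -> Bolt = 1*4 = 4, Bracket = 1*4 = 4, Cap = 1*1 = 1, Rod = 2*5 = 10, Washer = 1*4 = 4.
Iteration 3: components of {Bolt,Bracket,Cap,Rod,Washer} -> Base = 4*5 = 20, Nut = 1*5 = 5.
Iteration 4: no further components; recursion stops.
SUM(amt) = 1 + 1 + 2 + 4 + 4 + 4 + 1 + 10 + 20 + 5 = 52.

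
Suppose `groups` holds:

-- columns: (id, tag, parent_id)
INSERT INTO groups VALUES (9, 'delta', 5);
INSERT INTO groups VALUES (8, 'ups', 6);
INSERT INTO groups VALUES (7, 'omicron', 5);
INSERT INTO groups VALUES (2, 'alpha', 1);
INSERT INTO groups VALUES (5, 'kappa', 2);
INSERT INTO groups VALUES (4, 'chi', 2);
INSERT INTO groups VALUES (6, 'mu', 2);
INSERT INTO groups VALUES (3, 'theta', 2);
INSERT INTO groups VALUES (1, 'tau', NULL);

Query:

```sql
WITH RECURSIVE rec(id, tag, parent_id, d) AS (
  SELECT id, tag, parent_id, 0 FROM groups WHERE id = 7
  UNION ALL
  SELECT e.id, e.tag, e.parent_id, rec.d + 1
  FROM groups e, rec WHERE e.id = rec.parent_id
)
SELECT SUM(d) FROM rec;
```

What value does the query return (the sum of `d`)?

6

Base: id=7 (omicron), parent_id=5, d 0.
Iteration 1: join on id=5 -> kappa (id 5, parent_id=2, d 1).
Iteration 2: join on id=2 -> alpha (id 2, parent_id=1, d 2).
Iteration 3: join on id=1 -> tau (id 1, parent_id=NULL, d 3).
Iteration 4: parent_id is NULL; no match; recursion stops.
SUM(d) = 0 + 1 + 2 + 3 = 6.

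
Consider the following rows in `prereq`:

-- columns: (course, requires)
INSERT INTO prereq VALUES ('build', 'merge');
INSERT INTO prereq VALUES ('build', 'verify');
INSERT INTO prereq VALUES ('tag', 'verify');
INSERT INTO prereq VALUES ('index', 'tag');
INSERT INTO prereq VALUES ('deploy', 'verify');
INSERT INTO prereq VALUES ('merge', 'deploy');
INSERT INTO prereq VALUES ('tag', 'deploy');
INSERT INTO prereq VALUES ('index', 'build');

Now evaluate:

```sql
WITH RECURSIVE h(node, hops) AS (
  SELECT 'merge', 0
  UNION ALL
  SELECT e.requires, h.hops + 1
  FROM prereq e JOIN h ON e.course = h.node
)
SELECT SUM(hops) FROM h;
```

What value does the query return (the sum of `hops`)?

Base: (merge, hops=0).
Iteration 1: edges from {merge} -> (deploy, hops=1).
Iteration 2: edges from {deploy} -> (verify, hops=2).
Iteration 3: no outgoing edges from {verify}; recursion stops.
SUM(hops) = 0 + 1 + 2 = 3.

3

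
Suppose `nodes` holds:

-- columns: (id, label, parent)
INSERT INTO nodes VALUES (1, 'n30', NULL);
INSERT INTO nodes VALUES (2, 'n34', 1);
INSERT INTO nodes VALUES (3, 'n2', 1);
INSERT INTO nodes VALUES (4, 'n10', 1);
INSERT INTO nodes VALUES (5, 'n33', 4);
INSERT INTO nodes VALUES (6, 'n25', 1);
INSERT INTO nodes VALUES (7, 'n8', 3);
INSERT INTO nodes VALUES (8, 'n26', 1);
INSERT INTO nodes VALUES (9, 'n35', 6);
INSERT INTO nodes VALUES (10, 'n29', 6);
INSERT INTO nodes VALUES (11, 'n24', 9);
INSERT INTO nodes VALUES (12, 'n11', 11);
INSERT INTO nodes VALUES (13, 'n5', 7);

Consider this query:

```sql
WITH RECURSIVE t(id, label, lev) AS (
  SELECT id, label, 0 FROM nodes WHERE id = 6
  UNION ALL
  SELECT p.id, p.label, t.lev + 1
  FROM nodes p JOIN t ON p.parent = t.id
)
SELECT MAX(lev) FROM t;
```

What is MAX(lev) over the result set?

Base: id=6 (n25) at lev 0.
Iteration 1: rows with parent in {6} -> n35 (id 9, lev 1), n29 (id 10, lev 1).
Iteration 2: rows with parent in {9,10} -> n24 (id 11, lev 2).
Iteration 3: rows with parent in {11} -> n11 (id 12, lev 3).
Iteration 4: no rows with parent in {12}; recursion stops.
lev values: 0, 1, 1, 2, 3; the maximum is 3.

3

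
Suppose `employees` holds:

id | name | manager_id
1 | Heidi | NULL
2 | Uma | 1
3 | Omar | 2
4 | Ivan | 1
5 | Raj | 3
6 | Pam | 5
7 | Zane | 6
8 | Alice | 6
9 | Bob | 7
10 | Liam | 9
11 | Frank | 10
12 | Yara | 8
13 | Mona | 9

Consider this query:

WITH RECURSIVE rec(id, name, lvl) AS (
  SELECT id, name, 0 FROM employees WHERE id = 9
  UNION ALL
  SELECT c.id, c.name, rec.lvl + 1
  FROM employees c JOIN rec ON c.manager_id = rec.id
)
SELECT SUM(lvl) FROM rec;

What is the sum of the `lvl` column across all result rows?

Base: id=9 (Bob) at lvl 0.
Iteration 1: rows with manager_id in {9} -> Liam (id 10, lvl 1), Mona (id 13, lvl 1).
Iteration 2: rows with manager_id in {10,13} -> Frank (id 11, lvl 2).
Iteration 3: no rows with manager_id in {11}; recursion stops.
SUM(lvl) = 0 + 1 + 1 + 2 = 4.

4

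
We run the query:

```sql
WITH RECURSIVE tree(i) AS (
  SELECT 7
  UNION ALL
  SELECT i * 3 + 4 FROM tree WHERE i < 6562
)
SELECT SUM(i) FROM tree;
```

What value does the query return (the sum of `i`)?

29504

Base: i=7.
Iteration 1: 7 < 6562 holds -> i = 7 * 3 + 4 = 25.
Iteration 2: 25 < 6562 holds -> i = 25 * 3 + 4 = 79.
Iteration 3: 79 < 6562 holds -> i = 79 * 3 + 4 = 241.
Iteration 4: 241 < 6562 holds -> i = 241 * 3 + 4 = 727.
Iteration 5: 727 < 6562 holds -> i = 727 * 3 + 4 = 2185.
Iteration 6: 2185 < 6562 holds -> i = 2185 * 3 + 4 = 6559.
Iteration 7: 6559 < 6562 holds -> i = 6559 * 3 + 4 = 19681.
Iteration 8: 19681 < 6562 fails; recursion stops.
SUM(i) = 7 + 25 + 79 + 241 + 727 + 2185 + 6559 + 19681 = 29504.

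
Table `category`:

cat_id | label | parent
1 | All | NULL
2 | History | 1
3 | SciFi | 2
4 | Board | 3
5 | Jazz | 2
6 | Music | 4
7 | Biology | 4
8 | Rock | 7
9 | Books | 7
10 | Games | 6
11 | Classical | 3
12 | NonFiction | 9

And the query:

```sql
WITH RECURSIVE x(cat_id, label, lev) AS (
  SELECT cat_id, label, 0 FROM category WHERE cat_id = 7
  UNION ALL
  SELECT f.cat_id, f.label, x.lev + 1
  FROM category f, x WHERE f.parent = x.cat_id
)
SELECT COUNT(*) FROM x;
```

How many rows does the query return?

Base: cat_id=7 (Biology) at lev 0.
Iteration 1: rows with parent in {7} -> Rock (id 8, lev 1), Books (id 9, lev 1).
Iteration 2: rows with parent in {8,9} -> NonFiction (id 12, lev 2).
Iteration 3: no rows with parent in {12}; recursion stops.
Total rows emitted: 4.

4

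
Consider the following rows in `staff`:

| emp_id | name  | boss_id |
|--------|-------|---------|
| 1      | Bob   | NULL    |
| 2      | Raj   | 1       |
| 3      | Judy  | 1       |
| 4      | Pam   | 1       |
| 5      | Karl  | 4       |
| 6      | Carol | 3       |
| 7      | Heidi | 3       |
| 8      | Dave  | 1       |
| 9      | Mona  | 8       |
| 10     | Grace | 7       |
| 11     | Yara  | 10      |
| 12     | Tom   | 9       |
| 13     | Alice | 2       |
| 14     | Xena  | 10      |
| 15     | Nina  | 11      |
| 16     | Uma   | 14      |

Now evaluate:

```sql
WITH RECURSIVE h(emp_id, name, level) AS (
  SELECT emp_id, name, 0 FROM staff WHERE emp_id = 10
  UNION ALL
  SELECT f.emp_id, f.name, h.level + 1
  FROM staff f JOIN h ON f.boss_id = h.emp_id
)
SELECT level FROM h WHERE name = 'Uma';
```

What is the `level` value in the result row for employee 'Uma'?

Base: emp_id=10 (Grace) at level 0.
Iteration 1: rows with boss_id in {10} -> Yara (id 11, level 1), Xena (id 14, level 1).
Iteration 2: rows with boss_id in {11,14} -> Nina (id 15, level 2), Uma (id 16, level 2).
Iteration 3: no rows with boss_id in {15,16}; recursion stops.

2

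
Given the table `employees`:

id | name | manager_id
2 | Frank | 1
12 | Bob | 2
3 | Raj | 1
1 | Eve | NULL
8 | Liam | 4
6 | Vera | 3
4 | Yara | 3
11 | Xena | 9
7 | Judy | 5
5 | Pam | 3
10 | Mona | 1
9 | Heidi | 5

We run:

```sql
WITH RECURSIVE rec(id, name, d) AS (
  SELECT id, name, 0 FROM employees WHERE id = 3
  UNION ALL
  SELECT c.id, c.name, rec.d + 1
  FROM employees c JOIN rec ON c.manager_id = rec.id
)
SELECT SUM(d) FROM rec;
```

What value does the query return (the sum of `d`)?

Base: id=3 (Raj) at d 0.
Iteration 1: rows with manager_id in {3} -> Yara (id 4, d 1), Pam (id 5, d 1), Vera (id 6, d 1).
Iteration 2: rows with manager_id in {4,5,6} -> Judy (id 7, d 2), Liam (id 8, d 2), Heidi (id 9, d 2).
Iteration 3: rows with manager_id in {7,8,9} -> Xena (id 11, d 3).
Iteration 4: no rows with manager_id in {11}; recursion stops.
SUM(d) = 0 + 1 + 1 + 1 + 2 + 2 + 2 + 3 = 12.

12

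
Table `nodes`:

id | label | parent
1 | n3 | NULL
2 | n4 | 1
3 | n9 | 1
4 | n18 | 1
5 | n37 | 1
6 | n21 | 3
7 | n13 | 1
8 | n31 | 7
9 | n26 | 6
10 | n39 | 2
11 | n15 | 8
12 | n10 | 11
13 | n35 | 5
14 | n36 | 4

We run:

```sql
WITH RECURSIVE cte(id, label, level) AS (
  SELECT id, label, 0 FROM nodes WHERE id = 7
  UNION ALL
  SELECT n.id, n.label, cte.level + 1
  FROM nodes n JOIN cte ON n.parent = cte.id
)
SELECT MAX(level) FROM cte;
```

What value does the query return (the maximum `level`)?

Base: id=7 (n13) at level 0.
Iteration 1: rows with parent in {7} -> n31 (id 8, level 1).
Iteration 2: rows with parent in {8} -> n15 (id 11, level 2).
Iteration 3: rows with parent in {11} -> n10 (id 12, level 3).
Iteration 4: no rows with parent in {12}; recursion stops.
level values: 0, 1, 2, 3; the maximum is 3.

3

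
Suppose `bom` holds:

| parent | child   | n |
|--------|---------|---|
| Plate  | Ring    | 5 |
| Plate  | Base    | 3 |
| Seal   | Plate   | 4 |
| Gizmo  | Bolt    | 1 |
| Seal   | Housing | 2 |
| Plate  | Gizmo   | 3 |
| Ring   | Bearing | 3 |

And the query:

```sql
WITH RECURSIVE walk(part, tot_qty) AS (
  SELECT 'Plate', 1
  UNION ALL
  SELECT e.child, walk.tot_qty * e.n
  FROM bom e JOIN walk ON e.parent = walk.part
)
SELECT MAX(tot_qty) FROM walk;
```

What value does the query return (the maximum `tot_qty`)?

Base: (Plate, tot_qty=1).
Iteration 1: components of {Plate} -> Base = 1*3 = 3, Gizmo = 1*3 = 3, Ring = 1*5 = 5.
Iteration 2: components of {Base,Gizmo,Ring} -> Bearing = 5*3 = 15, Bolt = 3*1 = 3.
Iteration 3: no further components; recursion stops.
tot_qty values: 1, 3, 5, 3, 15, 3; the maximum is 15.

15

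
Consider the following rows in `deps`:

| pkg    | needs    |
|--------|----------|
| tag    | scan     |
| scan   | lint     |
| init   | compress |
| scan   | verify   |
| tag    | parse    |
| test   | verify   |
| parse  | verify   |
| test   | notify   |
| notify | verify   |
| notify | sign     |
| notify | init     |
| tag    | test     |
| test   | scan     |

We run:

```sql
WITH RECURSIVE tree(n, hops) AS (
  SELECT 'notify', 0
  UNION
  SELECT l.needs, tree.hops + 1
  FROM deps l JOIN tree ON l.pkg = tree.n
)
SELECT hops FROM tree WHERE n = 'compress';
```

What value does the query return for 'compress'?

Base: (notify, hops=0).
Iteration 1: edges from {notify} -> (init, hops=1), (sign, hops=1), (verify, hops=1).
Iteration 2: edges from {init,sign,verify} -> (compress, hops=2).
Iteration 3: no outgoing edges from {compress}; recursion stops.

2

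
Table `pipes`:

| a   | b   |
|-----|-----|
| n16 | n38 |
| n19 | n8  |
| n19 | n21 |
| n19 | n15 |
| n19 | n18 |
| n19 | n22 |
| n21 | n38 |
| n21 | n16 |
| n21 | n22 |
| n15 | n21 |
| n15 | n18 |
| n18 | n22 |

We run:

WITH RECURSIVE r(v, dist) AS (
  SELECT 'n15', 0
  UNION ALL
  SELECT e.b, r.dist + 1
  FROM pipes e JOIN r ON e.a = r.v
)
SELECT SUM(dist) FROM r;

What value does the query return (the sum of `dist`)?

Base: (n15, dist=0).
Iteration 1: edges from {n15} -> (n18, dist=1), (n21, dist=1).
Iteration 2: edges from {n18,n21} -> (n16, dist=2), (n22, dist=2) x2, (n38, dist=2). [UNION ALL keeps all 4 new rows, including repeats]
Iteration 3: edges from {n16,n22,n38} -> (n38, dist=3).
Iteration 4: no outgoing edges from {n38}; recursion stops.
SUM(dist) = 0 + 1 + 1 + 2 + 2 + 2 + 2 + 3 = 13.

13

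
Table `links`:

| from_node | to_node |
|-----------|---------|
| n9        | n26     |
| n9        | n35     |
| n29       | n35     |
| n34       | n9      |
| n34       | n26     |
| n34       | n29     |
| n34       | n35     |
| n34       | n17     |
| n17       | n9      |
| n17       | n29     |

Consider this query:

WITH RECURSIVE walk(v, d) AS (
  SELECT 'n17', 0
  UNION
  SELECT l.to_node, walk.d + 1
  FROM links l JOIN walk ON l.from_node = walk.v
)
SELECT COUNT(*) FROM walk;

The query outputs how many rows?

5

Base: (n17, d=0).
Iteration 1: edges from {n17} -> (n29, d=1), (n9, d=1).
Iteration 2: edges from {n29,n9} -> (n26, d=2), (n35, d=2). [UNION drops 1 duplicate row(s)]
Iteration 3: no outgoing edges from {n26,n35}; recursion stops.
Total rows emitted: 5.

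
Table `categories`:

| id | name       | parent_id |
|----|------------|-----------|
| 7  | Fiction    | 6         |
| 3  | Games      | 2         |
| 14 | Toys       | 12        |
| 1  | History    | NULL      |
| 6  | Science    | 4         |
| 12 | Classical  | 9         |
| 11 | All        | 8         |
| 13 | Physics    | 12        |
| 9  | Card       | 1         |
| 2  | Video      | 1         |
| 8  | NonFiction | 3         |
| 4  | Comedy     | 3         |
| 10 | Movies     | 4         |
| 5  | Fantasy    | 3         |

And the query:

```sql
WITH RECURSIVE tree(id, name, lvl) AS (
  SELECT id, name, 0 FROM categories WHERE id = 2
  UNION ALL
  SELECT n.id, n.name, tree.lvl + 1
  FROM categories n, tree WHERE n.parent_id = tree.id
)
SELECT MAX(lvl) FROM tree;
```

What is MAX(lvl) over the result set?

Base: id=2 (Video) at lvl 0.
Iteration 1: rows with parent_id in {2} -> Games (id 3, lvl 1).
Iteration 2: rows with parent_id in {3} -> Comedy (id 4, lvl 2), Fantasy (id 5, lvl 2), NonFiction (id 8, lvl 2).
Iteration 3: rows with parent_id in {4,5,8} -> Science (id 6, lvl 3), Movies (id 10, lvl 3), All (id 11, lvl 3).
Iteration 4: rows with parent_id in {6,10,11} -> Fiction (id 7, lvl 4).
Iteration 5: no rows with parent_id in {7}; recursion stops.
lvl values: 0, 1, 2, 2, 2, 3, 3, 3, 4; the maximum is 4.

4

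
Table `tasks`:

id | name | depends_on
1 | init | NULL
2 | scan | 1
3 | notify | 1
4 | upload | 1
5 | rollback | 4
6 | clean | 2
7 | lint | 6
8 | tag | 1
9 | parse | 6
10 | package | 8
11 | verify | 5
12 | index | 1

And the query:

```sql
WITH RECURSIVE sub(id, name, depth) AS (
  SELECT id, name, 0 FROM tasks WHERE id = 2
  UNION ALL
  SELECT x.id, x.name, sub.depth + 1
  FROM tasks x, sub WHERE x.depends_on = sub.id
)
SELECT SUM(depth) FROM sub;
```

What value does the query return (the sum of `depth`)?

Base: id=2 (scan) at depth 0.
Iteration 1: rows with depends_on in {2} -> clean (id 6, depth 1).
Iteration 2: rows with depends_on in {6} -> lint (id 7, depth 2), parse (id 9, depth 2).
Iteration 3: no rows with depends_on in {7,9}; recursion stops.
SUM(depth) = 0 + 1 + 2 + 2 = 5.

5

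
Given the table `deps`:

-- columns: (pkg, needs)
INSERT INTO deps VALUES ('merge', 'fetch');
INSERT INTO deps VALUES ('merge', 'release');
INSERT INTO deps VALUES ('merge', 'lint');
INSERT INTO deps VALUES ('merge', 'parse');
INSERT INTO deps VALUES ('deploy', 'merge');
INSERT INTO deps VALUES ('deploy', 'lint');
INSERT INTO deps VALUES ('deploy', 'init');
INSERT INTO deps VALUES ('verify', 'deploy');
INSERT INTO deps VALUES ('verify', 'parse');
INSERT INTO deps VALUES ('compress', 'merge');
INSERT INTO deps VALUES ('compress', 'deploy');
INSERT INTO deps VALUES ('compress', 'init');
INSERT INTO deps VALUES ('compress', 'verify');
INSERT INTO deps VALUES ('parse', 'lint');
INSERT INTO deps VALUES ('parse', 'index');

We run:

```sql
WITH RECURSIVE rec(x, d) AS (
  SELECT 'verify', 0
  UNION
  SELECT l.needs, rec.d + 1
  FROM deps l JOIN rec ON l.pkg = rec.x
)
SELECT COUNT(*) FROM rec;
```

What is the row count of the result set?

Base: (verify, d=0).
Iteration 1: edges from {verify} -> (deploy, d=1), (parse, d=1).
Iteration 2: edges from {deploy,parse} -> (index, d=2), (init, d=2), (lint, d=2), (merge, d=2). [UNION drops 1 duplicate row(s)]
Iteration 3: edges from {index,init,lint,merge} -> (fetch, d=3), (lint, d=3), (parse, d=3), (release, d=3).
Iteration 4: edges from {fetch,lint,parse,release} -> (index, d=4), (lint, d=4).
Iteration 5: no outgoing edges from {index,lint}; recursion stops.
Total rows emitted: 13.

13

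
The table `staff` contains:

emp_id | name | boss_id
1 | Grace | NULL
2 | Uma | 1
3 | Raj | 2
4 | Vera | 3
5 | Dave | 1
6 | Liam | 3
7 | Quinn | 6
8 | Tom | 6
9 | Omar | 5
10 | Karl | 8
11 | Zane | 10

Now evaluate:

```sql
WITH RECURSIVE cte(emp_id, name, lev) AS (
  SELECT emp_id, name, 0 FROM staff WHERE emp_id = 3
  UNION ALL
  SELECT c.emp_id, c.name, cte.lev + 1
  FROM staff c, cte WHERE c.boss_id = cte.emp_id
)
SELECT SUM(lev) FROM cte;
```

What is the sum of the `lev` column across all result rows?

13

Base: emp_id=3 (Raj) at lev 0.
Iteration 1: rows with boss_id in {3} -> Vera (id 4, lev 1), Liam (id 6, lev 1).
Iteration 2: rows with boss_id in {4,6} -> Quinn (id 7, lev 2), Tom (id 8, lev 2).
Iteration 3: rows with boss_id in {7,8} -> Karl (id 10, lev 3).
Iteration 4: rows with boss_id in {10} -> Zane (id 11, lev 4).
Iteration 5: no rows with boss_id in {11}; recursion stops.
SUM(lev) = 0 + 1 + 1 + 2 + 2 + 3 + 4 = 13.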